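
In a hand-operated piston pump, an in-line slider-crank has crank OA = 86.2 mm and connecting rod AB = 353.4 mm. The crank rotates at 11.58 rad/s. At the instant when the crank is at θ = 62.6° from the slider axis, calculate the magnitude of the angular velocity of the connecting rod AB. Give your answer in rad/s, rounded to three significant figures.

1.33

ω = 11.58 rad/s
The rod makes angle φ with the slider axis where L sinφ = r sinθ; differentiating, L cosφ·φ̇ = r ω cosθ.
L cosφ = √(L² − r² sin²θ) = 0.34501 m.
|ω_rod| = r ω |cosθ| / √(L² − r² sin²θ) = 0.0862·11.58·0.46020/0.34501 = 1.3315 rad/s.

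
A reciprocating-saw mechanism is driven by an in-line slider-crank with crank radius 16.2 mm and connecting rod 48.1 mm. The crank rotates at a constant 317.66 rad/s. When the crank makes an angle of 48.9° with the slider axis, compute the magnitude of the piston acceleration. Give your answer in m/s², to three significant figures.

1010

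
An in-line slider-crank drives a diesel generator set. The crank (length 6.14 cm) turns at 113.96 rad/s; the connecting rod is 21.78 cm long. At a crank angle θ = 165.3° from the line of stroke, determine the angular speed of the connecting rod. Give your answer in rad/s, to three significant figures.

ω = 114 rad/s
The rod makes angle φ with the slider axis where L sinφ = r sinθ; differentiating, L cosφ·φ̇ = r ω cosθ.
L cosφ = √(L² − r² sin²θ) = 0.21724 m.
|ω_rod| = r ω |cosθ| / √(L² − r² sin²θ) = 0.0614·114·0.96727/0.21724 = 31.155 rad/s.

31.2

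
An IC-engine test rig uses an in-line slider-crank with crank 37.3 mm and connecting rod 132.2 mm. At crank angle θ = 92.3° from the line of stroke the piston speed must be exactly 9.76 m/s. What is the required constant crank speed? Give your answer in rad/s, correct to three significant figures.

For an in-line slider-crank, |v_piston| = rω|sinθ|·[1 + r cosθ/√(L² − r² sin²θ)].
With r = 0.0373 m, L = 0.1322 m, θ = 92.3°: the bracketed kinematic factor |dx/dθ| = 0.03683 m.
ω = v/|dx/dθ| = 9.76/0.03683 = 265 rad/s.

265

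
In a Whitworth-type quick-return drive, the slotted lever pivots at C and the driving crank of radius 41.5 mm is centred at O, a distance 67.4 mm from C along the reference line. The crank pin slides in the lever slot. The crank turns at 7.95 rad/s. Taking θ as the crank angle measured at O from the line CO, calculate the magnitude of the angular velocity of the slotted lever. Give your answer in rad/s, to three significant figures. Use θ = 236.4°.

ω = 7.95 rad/s
Crank pin A relative to C: A = (d + r cosθ, r sinθ); lever angle φ = atan2(r sinθ, d + r cosθ).
Differentiating tanφ: φ̇ = rω(d cosθ + r)/(d² + r² + 2dr cosθ).
d² + r² + 2dr cosθ = |CA|² = 0.00316923 m²;  d cosθ + r = +0.0042014 m.
|ω_lever| = |0.0415·7.95·+0.0042014| / 0.00316923 = 0.43738 rad/s.

0.437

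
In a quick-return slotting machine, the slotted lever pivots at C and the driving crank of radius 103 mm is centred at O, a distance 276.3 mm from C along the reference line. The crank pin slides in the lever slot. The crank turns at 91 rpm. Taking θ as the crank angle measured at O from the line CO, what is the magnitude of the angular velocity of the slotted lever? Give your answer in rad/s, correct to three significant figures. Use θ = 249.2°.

ω = 9.529 rad/s (from 91 rpm).
Crank pin A relative to C: A = (d + r cosθ, r sinθ); lever angle φ = atan2(r sinθ, d + r cosθ).
Differentiating tanφ: φ̇ = rω(d cosθ + r)/(d² + r² + 2dr cosθ).
d² + r² + 2dr cosθ = |CA|² = 0.0667388 m²;  d cosθ + r = +0.0048839 m.
|ω_lever| = |0.103·9.529·+0.0048839| / 0.0667388 = 0.071829 rad/s.

0.0718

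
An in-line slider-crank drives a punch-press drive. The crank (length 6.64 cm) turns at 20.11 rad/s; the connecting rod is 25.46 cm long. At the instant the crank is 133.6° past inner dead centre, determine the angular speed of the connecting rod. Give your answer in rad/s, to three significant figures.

3.68

ω = 20.11 rad/s
The rod makes angle φ with the slider axis where L sinφ = r sinθ; differentiating, L cosφ·φ̇ = r ω cosθ.
L cosφ = √(L² − r² sin²θ) = 0.25002 m.
|ω_rod| = r ω |cosθ| / √(L² − r² sin²θ) = 0.0664·20.11·0.68962/0.25002 = 3.6831 rad/s.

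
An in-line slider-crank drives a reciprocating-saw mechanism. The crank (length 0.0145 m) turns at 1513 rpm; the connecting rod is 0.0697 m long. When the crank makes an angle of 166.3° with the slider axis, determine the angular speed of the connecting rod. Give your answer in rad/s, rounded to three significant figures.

32.1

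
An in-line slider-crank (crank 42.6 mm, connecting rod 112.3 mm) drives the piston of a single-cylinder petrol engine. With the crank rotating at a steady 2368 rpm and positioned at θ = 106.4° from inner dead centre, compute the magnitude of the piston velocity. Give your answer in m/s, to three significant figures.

8.97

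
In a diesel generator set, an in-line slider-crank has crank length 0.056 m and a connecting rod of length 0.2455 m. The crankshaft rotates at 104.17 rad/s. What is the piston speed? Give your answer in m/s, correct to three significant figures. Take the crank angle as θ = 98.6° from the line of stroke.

5.57

ω = 104.2 rad/s
For an in-line slider-crank, x = r cosθ + √(L² − r² sin²θ), so v = −rω sinθ·[1 + r cosθ/√(L² − r² sin²θ)].
With r = 0.056 m, L = 0.2455 m, θ = 98.6°: √(L² − r² sin²θ) = 0.23917 m.
v = −0.056·104.2·0.98876·[1 + 0.056·-0.14954/0.23917] = -5.566 m/s.
|v| = 5.566 m/s.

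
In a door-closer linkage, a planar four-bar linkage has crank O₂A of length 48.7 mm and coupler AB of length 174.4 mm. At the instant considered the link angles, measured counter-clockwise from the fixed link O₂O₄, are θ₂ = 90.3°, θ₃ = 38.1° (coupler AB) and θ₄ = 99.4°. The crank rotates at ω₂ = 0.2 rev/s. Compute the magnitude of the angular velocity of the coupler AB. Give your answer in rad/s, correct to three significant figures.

0.0633

ω₂ = 1.257 rad/s (from 0.2 rev/s).
Differentiating the loop-closure r₂e^{iθ₂}+r₃e^{iθ₃}=r₁+r₄e^{iθ₄} gives r₂ω₂e^{iθ₂}+r₃ω₃e^{iθ₃}=r₄ω₄e^{iθ₄}.
Eliminating the other unknown: ω₃ = r₂ω₂ sin(θ₄−θ₂) / [r₃ sin(θ₃−θ₄)].
Numerator sine = +0.15816; denominator sine = -0.87715.
Result = 0.0487·1.257·(+0.15816) / (0.1744·(-0.87715)) = -0.063272 rad/s; magnitude 0.063272 rad/s.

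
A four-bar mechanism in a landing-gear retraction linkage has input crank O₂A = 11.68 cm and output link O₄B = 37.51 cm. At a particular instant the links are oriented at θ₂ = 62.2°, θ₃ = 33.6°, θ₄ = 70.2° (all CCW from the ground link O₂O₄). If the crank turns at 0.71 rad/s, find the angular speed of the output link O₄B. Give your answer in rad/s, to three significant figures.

ω₂ = 0.71 rad/s
Differentiating the loop-closure r₂e^{iθ₂}+r₃e^{iθ₃}=r₁+r₄e^{iθ₄} gives r₂ω₂e^{iθ₂}+r₃ω₃e^{iθ₃}=r₄ω₄e^{iθ₄}.
Eliminating the other unknown: ω₄ = r₂ω₂ sin(θ₂−θ₃) / [r₄ sin(θ₄−θ₃)].
Numerator sine = +0.47869; denominator sine = +0.59622.
Result = 0.1168·0.71·(+0.47869) / (0.3751·(+0.59622)) = +0.1775 rad/s; magnitude 0.1775 rad/s.

0.178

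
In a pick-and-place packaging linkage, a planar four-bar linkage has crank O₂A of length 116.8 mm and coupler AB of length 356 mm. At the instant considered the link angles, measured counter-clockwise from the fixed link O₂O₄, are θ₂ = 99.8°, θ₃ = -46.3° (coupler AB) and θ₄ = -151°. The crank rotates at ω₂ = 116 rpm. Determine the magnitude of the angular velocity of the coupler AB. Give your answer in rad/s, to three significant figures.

3.89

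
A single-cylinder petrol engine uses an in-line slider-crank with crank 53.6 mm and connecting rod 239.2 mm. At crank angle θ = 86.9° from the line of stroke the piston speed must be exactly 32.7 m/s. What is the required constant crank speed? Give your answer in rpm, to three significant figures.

5760

For an in-line slider-crank, |v_piston| = rω|sinθ|·[1 + r cosθ/√(L² − r² sin²θ)].
With r = 0.0536 m, L = 0.2392 m, θ = 86.9°: the bracketed kinematic factor |dx/dθ| = 0.054187 m.
ω = v/|dx/dθ| = 32.7/0.054187 = 603.47 rad/s.
N = 60ω/(2π) = 5762.7 rpm.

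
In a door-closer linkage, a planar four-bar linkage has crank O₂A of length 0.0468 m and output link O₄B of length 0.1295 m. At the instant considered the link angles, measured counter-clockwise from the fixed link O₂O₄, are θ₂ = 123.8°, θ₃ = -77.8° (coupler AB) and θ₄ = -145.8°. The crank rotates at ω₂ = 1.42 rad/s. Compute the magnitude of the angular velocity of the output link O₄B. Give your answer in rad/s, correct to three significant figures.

ω₂ = 1.42 rad/s
Differentiating the loop-closure r₂e^{iθ₂}+r₃e^{iθ₃}=r₁+r₄e^{iθ₄} gives r₂ω₂e^{iθ₂}+r₃ω₃e^{iθ₃}=r₄ω₄e^{iθ₄}.
Eliminating the other unknown: ω₄ = r₂ω₂ sin(θ₂−θ₃) / [r₄ sin(θ₄−θ₃)].
Numerator sine = -0.36812; denominator sine = -0.92718.
Result = 0.0468·1.42·(-0.36812) / (0.1295·(-0.92718)) = +0.20375 rad/s; magnitude 0.20375 rad/s.

0.204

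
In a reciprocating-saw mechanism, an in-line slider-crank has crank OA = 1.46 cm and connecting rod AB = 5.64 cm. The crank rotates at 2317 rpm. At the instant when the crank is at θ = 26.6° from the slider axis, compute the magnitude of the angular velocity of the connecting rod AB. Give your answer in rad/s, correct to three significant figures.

ω = 242.6 rad/s (converted from 2317 rpm).
The rod makes angle φ with the slider axis where L sinφ = r sinθ; differentiating, L cosφ·φ̇ = r ω cosθ.
L cosφ = √(L² − r² sin²θ) = 0.05602 m.
|ω_rod| = r ω |cosθ| / √(L² − r² sin²θ) = 0.0146·242.6·0.89415/0.05602 = 56.543 rad/s.

56.5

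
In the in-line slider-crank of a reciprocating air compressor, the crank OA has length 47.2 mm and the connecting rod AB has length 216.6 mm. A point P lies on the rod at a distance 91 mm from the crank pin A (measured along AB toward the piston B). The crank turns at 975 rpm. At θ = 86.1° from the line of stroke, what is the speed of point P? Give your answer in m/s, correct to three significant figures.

ω = 102.1 rad/s.  Crank-pin speed |V_A| = rω = 4.8192 m/s, perpendicular to OA.
Rod angle: sinφ = −(r/L) sinθ ⇒ φ = -12.557°; ω_rod = −rω cosθ/√(L²−r²sin²θ) = -1.5504 rad/s.
V_P = V_A + ω_rod × AP, with AP = 0.091 m along the rod.
Components: V_Px = −rω sinθ − a·ω_rod·sinφ = -4.8387 m/s;  V_Py = rω cosθ + a·ω_rod·cosφ = +0.19007 m/s.
|V_P| = √(V_Px² + V_Py²) = 4.8424 m/s.

4.84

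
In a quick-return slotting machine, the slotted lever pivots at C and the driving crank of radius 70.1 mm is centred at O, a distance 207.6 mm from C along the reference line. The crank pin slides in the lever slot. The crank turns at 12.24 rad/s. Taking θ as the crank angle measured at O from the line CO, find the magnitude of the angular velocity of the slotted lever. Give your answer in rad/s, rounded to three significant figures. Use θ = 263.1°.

0.870

ω = 12.24 rad/s
Crank pin A relative to C: A = (d + r cosθ, r sinθ); lever angle φ = atan2(r sinθ, d + r cosθ).
Differentiating tanφ: φ̇ = rω(d cosθ + r)/(d² + r² + 2dr cosθ).
d² + r² + 2dr cosθ = |CA|² = 0.0445151 m²;  d cosθ + r = +0.04516 m.
|ω_lever| = |0.0701·12.24·+0.04516| / 0.0445151 = 0.87045 rad/s.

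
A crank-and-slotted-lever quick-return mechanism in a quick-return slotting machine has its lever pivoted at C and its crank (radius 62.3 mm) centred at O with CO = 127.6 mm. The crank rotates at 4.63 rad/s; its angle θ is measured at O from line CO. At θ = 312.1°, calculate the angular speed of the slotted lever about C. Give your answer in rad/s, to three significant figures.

ω = 4.63 rad/s
Crank pin A relative to C: A = (d + r cosθ, r sinθ); lever angle φ = atan2(r sinθ, d + r cosθ).
Differentiating tanφ: φ̇ = rω(d cosθ + r)/(d² + r² + 2dr cosθ).
d² + r² + 2dr cosθ = |CA|² = 0.0308221 m²;  d cosθ + r = +0.14785 m.
|ω_lever| = |0.0623·4.63·+0.14785| / 0.0308221 = 1.3836 rad/s.

1.38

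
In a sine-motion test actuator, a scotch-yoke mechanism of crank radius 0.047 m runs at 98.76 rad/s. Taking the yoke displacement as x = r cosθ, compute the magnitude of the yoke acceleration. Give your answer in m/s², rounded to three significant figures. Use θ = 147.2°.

ω = 98.76 rad/s
x = r cosθ ⇒ ẍ = −rω² cosθ (ω constant).
|a| = rω²|cosθ| = 0.047·(98.76)²·|cos 147.2°| = 385.33 m/s².

385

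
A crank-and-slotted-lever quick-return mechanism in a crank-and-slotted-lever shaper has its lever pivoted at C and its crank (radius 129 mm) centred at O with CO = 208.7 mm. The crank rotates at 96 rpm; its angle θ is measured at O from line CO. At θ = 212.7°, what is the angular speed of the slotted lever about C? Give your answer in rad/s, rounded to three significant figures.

4.06

ω = 10.05 rad/s (from 96 rpm).
Crank pin A relative to C: A = (d + r cosθ, r sinθ); lever angle φ = atan2(r sinθ, d + r cosθ).
Differentiating tanφ: φ̇ = rω(d cosθ + r)/(d² + r² + 2dr cosθ).
d² + r² + 2dr cosθ = |CA|² = 0.0148859 m²;  d cosθ + r = -0.046623 m.
|ω_lever| = |0.129·10.05·-0.046623| / 0.0148859 = 4.0618 rad/s.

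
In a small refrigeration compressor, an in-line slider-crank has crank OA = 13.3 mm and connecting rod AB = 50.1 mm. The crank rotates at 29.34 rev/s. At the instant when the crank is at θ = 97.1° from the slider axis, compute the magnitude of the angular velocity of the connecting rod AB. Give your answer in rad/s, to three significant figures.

6.27

ω = 184.3 rad/s (converted from 29.34 rev/s).
The rod makes angle φ with the slider axis where L sinφ = r sinθ; differentiating, L cosφ·φ̇ = r ω cosθ.
L cosφ = √(L² − r² sin²θ) = 0.04833 m.
|ω_rod| = r ω |cosθ| / √(L² − r² sin²θ) = 0.0133·184.3·0.12360/0.04833 = 6.2704 rad/s.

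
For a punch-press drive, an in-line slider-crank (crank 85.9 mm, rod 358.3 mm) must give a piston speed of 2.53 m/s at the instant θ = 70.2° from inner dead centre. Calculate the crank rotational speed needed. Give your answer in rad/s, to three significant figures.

For an in-line slider-crank, |v_piston| = rω|sinθ|·[1 + r cosθ/√(L² − r² sin²θ)].
With r = 0.0859 m, L = 0.3583 m, θ = 70.2°: the bracketed kinematic factor |dx/dθ| = 0.087559 m.
ω = v/|dx/dθ| = 2.53/0.087559 = 28.895 rad/s.

28.9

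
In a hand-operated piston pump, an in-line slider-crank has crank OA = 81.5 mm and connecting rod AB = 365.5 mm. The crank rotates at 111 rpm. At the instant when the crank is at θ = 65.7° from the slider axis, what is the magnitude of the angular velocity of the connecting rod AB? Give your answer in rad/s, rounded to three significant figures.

ω = 11.62 rad/s (converted from 111 rpm).
The rod makes angle φ with the slider axis where L sinφ = r sinθ; differentiating, L cosφ·φ̇ = r ω cosθ.
L cosφ = √(L² − r² sin²θ) = 0.35787 m.
|ω_rod| = r ω |cosθ| / √(L² − r² sin²θ) = 0.0815·11.62·0.41151/0.35787 = 1.0893 rad/s.

1.09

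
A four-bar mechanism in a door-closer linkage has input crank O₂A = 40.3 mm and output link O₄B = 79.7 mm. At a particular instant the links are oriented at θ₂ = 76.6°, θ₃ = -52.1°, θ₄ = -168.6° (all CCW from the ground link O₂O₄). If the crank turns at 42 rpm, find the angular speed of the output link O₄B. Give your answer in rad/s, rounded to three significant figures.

ω₂ = 4.398 rad/s (from 42 rpm).
Differentiating the loop-closure r₂e^{iθ₂}+r₃e^{iθ₃}=r₁+r₄e^{iθ₄} gives r₂ω₂e^{iθ₂}+r₃ω₃e^{iθ₃}=r₄ω₄e^{iθ₄}.
Eliminating the other unknown: ω₄ = r₂ω₂ sin(θ₂−θ₃) / [r₄ sin(θ₄−θ₃)].
Numerator sine = +0.78043; denominator sine = -0.89493.
Result = 0.0403·4.398·(+0.78043) / (0.0797·(-0.89493)) = -1.9394 rad/s; magnitude 1.9394 rad/s.

1.94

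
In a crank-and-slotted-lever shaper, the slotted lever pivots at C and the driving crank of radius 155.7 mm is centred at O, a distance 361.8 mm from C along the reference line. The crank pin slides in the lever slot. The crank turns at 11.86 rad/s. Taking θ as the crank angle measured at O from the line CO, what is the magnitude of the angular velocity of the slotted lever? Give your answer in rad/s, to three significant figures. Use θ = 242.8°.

ω = 11.86 rad/s
Crank pin A relative to C: A = (d + r cosθ, r sinθ); lever angle φ = atan2(r sinθ, d + r cosθ).
Differentiating tanφ: φ̇ = rω(d cosθ + r)/(d² + r² + 2dr cosθ).
d² + r² + 2dr cosθ = |CA|² = 0.103643 m²;  d cosθ + r = -0.009678 m.
|ω_lever| = |0.1557·11.86·-0.009678| / 0.103643 = 0.17243 rad/s.

0.172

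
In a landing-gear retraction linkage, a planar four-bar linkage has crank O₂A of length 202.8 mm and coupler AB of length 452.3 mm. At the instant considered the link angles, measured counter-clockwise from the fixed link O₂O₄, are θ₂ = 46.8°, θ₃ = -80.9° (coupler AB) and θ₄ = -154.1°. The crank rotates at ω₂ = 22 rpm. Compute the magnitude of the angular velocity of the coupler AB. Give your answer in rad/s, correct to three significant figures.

0.385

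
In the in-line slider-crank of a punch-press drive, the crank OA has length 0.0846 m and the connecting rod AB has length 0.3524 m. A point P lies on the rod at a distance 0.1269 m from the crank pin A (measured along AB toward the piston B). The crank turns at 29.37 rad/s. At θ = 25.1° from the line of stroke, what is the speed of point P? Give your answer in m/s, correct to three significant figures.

1.83

ω = 29.37 rad/s.  Crank-pin speed |V_A| = rω = 2.4847 m/s, perpendicular to OA.
Rod angle: sinφ = −(r/L) sinθ ⇒ φ = -5.845°; ω_rod = −rω cosθ/√(L²−r²sin²θ) = -6.4184 rad/s.
V_P = V_A + ω_rod × AP, with AP = 0.1269 m along the rod.
Components: V_Px = −rω sinθ − a·ω_rod·sinφ = -1.137 m/s;  V_Py = rω cosθ + a·ω_rod·cosφ = +1.4398 m/s.
|V_P| = √(V_Px² + V_Py²) = 1.8346 m/s.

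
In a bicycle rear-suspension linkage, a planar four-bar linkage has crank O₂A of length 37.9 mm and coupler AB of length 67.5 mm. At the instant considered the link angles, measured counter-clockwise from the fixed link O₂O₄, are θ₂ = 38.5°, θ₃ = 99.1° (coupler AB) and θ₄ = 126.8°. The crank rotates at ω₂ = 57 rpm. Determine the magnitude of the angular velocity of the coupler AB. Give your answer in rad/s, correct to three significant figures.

7.21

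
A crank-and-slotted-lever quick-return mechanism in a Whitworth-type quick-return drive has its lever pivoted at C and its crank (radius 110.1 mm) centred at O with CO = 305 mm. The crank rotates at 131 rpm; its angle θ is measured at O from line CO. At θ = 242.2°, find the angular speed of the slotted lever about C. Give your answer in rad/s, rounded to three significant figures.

0.658

ω = 13.72 rad/s (from 131 rpm).
Crank pin A relative to C: A = (d + r cosθ, r sinθ); lever angle φ = atan2(r sinθ, d + r cosθ).
Differentiating tanφ: φ̇ = rω(d cosθ + r)/(d² + r² + 2dr cosθ).
d² + r² + 2dr cosθ = |CA|² = 0.073824 m²;  d cosθ + r = -0.032148 m.
|ω_lever| = |0.1101·13.72·-0.032148| / 0.073824 = 0.65772 rad/s.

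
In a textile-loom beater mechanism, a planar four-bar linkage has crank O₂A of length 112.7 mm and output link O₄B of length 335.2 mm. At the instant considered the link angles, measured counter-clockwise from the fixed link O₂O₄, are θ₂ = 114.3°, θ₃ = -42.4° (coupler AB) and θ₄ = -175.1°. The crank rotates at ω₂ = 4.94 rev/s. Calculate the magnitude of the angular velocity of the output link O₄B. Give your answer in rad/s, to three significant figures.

ω₂ = 31.04 rad/s (from 4.94 rev/s).
Differentiating the loop-closure r₂e^{iθ₂}+r₃e^{iθ₃}=r₁+r₄e^{iθ₄} gives r₂ω₂e^{iθ₂}+r₃ω₃e^{iθ₃}=r₄ω₄e^{iθ₄}.
Eliminating the other unknown: ω₄ = r₂ω₂ sin(θ₂−θ₃) / [r₄ sin(θ₄−θ₃)].
Numerator sine = +0.39555; denominator sine = -0.73491.
Result = 0.1127·31.04·(+0.39555) / (0.3352·(-0.73491)) = -5.6168 rad/s; magnitude 5.6168 rad/s.

5.62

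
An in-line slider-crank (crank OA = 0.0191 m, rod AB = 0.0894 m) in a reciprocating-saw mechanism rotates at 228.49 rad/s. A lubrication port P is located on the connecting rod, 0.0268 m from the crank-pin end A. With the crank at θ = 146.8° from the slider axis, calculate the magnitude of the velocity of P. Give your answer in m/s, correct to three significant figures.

3.41

ω = 228.5 rad/s.  Crank-pin speed |V_A| = rω = 4.3642 m/s, perpendicular to OA.
Rod angle: sinφ = −(r/L) sinθ ⇒ φ = -6.718°; ω_rod = −rω cosθ/√(L²−r²sin²θ) = +41.13 rad/s.
V_P = V_A + ω_rod × AP, with AP = 0.0268 m along the rod.
Components: V_Px = −rω sinθ − a·ω_rod·sinφ = -2.2607 m/s;  V_Py = rω cosθ + a·ω_rod·cosφ = -2.5571 m/s.
|V_P| = √(V_Px² + V_Py²) = 3.4131 m/s.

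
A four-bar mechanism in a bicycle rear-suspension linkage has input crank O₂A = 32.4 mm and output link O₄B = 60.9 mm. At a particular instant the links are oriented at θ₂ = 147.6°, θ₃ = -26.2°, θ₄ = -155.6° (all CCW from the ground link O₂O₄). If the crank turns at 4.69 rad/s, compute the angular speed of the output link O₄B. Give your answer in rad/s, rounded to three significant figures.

ω₂ = 4.69 rad/s
Differentiating the loop-closure r₂e^{iθ₂}+r₃e^{iθ₃}=r₁+r₄e^{iθ₄} gives r₂ω₂e^{iθ₂}+r₃ω₃e^{iθ₃}=r₄ω₄e^{iθ₄}.
Eliminating the other unknown: ω₄ = r₂ω₂ sin(θ₂−θ₃) / [r₄ sin(θ₄−θ₃)].
Numerator sine = +0.10800; denominator sine = -0.77273.
Result = 0.0324·4.69·(+0.10800) / (0.0609·(-0.77273)) = -0.34873 rad/s; magnitude 0.34873 rad/s.

0.349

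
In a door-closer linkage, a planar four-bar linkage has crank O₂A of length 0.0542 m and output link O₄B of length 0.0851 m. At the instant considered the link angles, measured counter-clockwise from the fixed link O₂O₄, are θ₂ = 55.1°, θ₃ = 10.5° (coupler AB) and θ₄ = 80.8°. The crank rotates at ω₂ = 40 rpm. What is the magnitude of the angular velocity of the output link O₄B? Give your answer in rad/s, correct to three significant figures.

ω₂ = 4.189 rad/s (from 40 rpm).
Differentiating the loop-closure r₂e^{iθ₂}+r₃e^{iθ₃}=r₁+r₄e^{iθ₄} gives r₂ω₂e^{iθ₂}+r₃ω₃e^{iθ₃}=r₄ω₄e^{iθ₄}.
Eliminating the other unknown: ω₄ = r₂ω₂ sin(θ₂−θ₃) / [r₄ sin(θ₄−θ₃)].
Numerator sine = +0.70215; denominator sine = +0.94147.
Result = 0.0542·4.189·(+0.70215) / (0.0851·(+0.94147)) = +1.9897 rad/s; magnitude 1.9897 rad/s.

1.99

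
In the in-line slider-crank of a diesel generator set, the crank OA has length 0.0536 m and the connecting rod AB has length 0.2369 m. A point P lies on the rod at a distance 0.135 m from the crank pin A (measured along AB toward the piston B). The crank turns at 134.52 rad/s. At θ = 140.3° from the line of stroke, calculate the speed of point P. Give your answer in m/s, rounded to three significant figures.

ω = 134.5 rad/s.  Crank-pin speed |V_A| = rω = 7.2103 m/s, perpendicular to OA.
Rod angle: sinφ = −(r/L) sinθ ⇒ φ = -8.310°; ω_rod = −rω cosθ/√(L²−r²sin²θ) = +23.666 rad/s.
V_P = V_A + ω_rod × AP, with AP = 0.135 m along the rod.
Components: V_Px = −rω sinθ − a·ω_rod·sinφ = -4.1439 m/s;  V_Py = rω cosθ + a·ω_rod·cosφ = -2.3862 m/s.
|V_P| = √(V_Px² + V_Py²) = 4.7819 m/s.

4.78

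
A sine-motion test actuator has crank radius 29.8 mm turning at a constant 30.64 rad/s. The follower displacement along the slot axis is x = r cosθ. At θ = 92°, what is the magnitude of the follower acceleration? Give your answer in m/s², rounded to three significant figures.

0.976

ω = 30.64 rad/s
x = r cosθ ⇒ ẍ = −rω² cosθ (ω constant).
|a| = rω²|cosθ| = 0.0298·(30.64)²·|cos 92°| = 0.97637 m/s².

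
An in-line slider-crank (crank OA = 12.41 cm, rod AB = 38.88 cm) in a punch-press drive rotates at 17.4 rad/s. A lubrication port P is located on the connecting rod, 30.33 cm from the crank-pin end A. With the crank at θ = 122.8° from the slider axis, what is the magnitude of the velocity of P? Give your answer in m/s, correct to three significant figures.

ω = 17.4 rad/s.  Crank-pin speed |V_A| = rω = 2.1593 m/s, perpendicular to OA.
Rod angle: sinφ = −(r/L) sinθ ⇒ φ = -15.563°; ω_rod = −rω cosθ/√(L²−r²sin²θ) = +3.1231 rad/s.
V_P = V_A + ω_rod × AP, with AP = 0.3033 m along the rod.
Components: V_Px = −rω sinθ − a·ω_rod·sinφ = -1.5609 m/s;  V_Py = rω cosθ + a·ω_rod·cosφ = -0.25723 m/s.
|V_P| = √(V_Px² + V_Py²) = 1.582 m/s.

1.58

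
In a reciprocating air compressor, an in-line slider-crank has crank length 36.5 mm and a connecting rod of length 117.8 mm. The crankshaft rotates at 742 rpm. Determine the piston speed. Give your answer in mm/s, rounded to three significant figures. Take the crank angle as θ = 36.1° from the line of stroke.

ω = 2π·742/60 = 77.7 rad/s
For an in-line slider-crank, x = r cosθ + √(L² − r² sin²θ), so v = −rω sinθ·[1 + r cosθ/√(L² − r² sin²θ)].
With r = 0.0365 m, L = 0.1178 m, θ = 36.1°: √(L² − r² sin²θ) = 0.11582 m.
v = −0.0365·77.7·0.58920·[1 + 0.0365·0.80799/0.11582] = -2.0965 m/s.
|v| = 2.0965 m/s = 2096.5 mm/s.

2100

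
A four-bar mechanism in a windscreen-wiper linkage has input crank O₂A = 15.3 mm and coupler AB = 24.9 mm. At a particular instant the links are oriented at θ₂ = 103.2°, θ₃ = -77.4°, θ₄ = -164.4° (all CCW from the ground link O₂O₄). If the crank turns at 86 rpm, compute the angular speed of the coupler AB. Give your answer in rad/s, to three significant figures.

5.54

ω₂ = 9.006 rad/s (from 86 rpm).
Differentiating the loop-closure r₂e^{iθ₂}+r₃e^{iθ₃}=r₁+r₄e^{iθ₄} gives r₂ω₂e^{iθ₂}+r₃ω₃e^{iθ₃}=r₄ω₄e^{iθ₄}.
Eliminating the other unknown: ω₃ = r₂ω₂ sin(θ₄−θ₂) / [r₃ sin(θ₃−θ₄)].
Numerator sine = +0.99912; denominator sine = +0.99863.
Result = 0.0153·9.006·(+0.99912) / (0.0249·(+0.99863)) = +5.5365 rad/s; magnitude 5.5365 rad/s.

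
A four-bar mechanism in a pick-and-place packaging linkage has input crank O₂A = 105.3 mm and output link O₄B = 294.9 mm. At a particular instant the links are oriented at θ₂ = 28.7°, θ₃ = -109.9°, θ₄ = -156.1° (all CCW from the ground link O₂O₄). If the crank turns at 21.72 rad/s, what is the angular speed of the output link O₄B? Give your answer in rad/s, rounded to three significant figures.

7.11

ω₂ = 21.72 rad/s
Differentiating the loop-closure r₂e^{iθ₂}+r₃e^{iθ₃}=r₁+r₄e^{iθ₄} gives r₂ω₂e^{iθ₂}+r₃ω₃e^{iθ₃}=r₄ω₄e^{iθ₄}.
Eliminating the other unknown: ω₄ = r₂ω₂ sin(θ₂−θ₃) / [r₄ sin(θ₄−θ₃)].
Numerator sine = +0.66131; denominator sine = -0.72176.
Result = 0.1053·21.72·(+0.66131) / (0.2949·(-0.72176)) = -7.106 rad/s; magnitude 7.106 rad/s.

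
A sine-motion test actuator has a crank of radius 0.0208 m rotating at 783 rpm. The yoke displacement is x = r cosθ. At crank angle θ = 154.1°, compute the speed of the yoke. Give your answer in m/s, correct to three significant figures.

0.745

ω = 82 rad/s (from 783 rpm).
x = r cosθ ⇒ ẋ = −rω sinθ.
|v| = rω|sinθ| = 0.0208·82·|sin 154.1°| = 0.74497 m/s.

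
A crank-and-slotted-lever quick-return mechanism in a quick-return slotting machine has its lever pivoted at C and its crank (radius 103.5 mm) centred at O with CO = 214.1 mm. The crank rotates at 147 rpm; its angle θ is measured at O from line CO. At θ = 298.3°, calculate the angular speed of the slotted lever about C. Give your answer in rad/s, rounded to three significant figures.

4.21

ω = 15.39 rad/s (from 147 rpm).
Crank pin A relative to C: A = (d + r cosθ, r sinθ); lever angle φ = atan2(r sinθ, d + r cosθ).
Differentiating tanφ: φ̇ = rω(d cosθ + r)/(d² + r² + 2dr cosθ).
d² + r² + 2dr cosθ = |CA|² = 0.077562 m²;  d cosθ + r = +0.205 m.
|ω_lever| = |0.1035·15.39·+0.205| / 0.077562 = 4.2111 rad/s.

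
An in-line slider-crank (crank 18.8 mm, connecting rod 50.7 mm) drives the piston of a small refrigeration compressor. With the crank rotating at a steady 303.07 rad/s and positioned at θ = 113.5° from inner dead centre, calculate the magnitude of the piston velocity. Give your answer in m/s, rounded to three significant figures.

4.40

ω = 303.1 rad/s
For an in-line slider-crank, x = r cosθ + √(L² − r² sin²θ), so v = −rω sinθ·[1 + r cosθ/√(L² − r² sin²θ)].
With r = 0.0188 m, L = 0.0507 m, θ = 113.5°: √(L² − r² sin²θ) = 0.047679 m.
v = −0.0188·303.1·0.91706·[1 + 0.0188·-0.39875/0.047679] = -4.4036 m/s.
|v| = 4.4036 m/s.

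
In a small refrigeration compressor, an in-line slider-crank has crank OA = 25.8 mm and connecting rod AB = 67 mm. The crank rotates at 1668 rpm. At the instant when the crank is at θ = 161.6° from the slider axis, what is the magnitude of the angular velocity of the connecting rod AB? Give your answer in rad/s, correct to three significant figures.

64.3

ω = 174.7 rad/s (converted from 1668 rpm).
The rod makes angle φ with the slider axis where L sinφ = r sinθ; differentiating, L cosφ·φ̇ = r ω cosθ.
L cosφ = √(L² − r² sin²θ) = 0.066503 m.
|ω_rod| = r ω |cosθ| / √(L² − r² sin²θ) = 0.0258·174.7·0.94888/0.066503 = 64.3 rad/s.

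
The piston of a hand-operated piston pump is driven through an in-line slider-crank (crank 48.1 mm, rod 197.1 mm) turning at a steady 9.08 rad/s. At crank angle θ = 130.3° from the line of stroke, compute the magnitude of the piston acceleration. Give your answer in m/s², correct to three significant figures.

2.71

ω = 9.08 rad/s
x(θ) = r cosθ + √(L² − r² sin²θ); with ω constant, a = ω²·d²x/dθ².
d²x/dθ² = −r cosθ − r²(cos2θ)/√u − r⁴ sin²2θ/(4u^{3/2}),  u = L² − r² sin²θ = 0.0375027 m².
Substituting r = 0.0481 m, L = 0.1971 m, θ = 130.3°: d²x/dθ² = +0.032883 m.
a = ω²·d²x/dθ² = (9.08)²·(+0.032883) = +2.711 m/s²;  |a| = 2.711 m/s².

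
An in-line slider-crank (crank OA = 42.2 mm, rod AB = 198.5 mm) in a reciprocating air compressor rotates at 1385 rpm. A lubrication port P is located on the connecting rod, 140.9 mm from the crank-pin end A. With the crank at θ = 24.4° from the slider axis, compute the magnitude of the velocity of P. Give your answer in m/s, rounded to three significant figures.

ω = 145 rad/s.  Crank-pin speed |V_A| = rω = 6.1206 m/s, perpendicular to OA.
Rod angle: sinφ = −(r/L) sinθ ⇒ φ = -5.038°; ω_rod = −rω cosθ/√(L²−r²sin²θ) = -28.189 rad/s.
V_P = V_A + ω_rod × AP, with AP = 0.1409 m along the rod.
Components: V_Px = −rω sinθ − a·ω_rod·sinφ = -2.8772 m/s;  V_Py = rω cosθ + a·ω_rod·cosφ = +1.6174 m/s.
|V_P| = √(V_Px² + V_Py²) = 3.3007 m/s.

3.30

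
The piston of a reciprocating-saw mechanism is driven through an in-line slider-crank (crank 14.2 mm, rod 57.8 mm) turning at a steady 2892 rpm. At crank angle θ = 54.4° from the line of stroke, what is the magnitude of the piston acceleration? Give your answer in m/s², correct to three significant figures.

658

ω = 2π·2892/60 = 302.8 rad/s
x(θ) = r cosθ + √(L² − r² sin²θ); with ω constant, a = ω²·d²x/dθ².
d²x/dθ² = −r cosθ − r²(cos2θ)/√u − r⁴ sin²2θ/(4u^{3/2}),  u = L² − r² sin²θ = 0.00320753 m².
Substituting r = 0.0142 m, L = 0.0578 m, θ = 54.4°: d²x/dθ² = -0.0071689 m.
a = ω²·d²x/dθ² = (302.8)²·(-0.0071689) = -657.52 m/s²;  |a| = 657.52 m/s².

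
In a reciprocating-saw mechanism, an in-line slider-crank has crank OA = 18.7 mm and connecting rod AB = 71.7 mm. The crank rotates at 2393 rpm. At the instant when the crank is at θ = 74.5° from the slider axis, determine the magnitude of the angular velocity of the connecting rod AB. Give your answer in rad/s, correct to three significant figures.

ω = 250.6 rad/s (converted from 2393 rpm).
The rod makes angle φ with the slider axis where L sinφ = r sinθ; differentiating, L cosφ·φ̇ = r ω cosθ.
L cosφ = √(L² − r² sin²θ) = 0.069399 m.
|ω_rod| = r ω |cosθ| / √(L² − r² sin²θ) = 0.0187·250.6·0.26724/0.069399 = 18.045 rad/s.

18.0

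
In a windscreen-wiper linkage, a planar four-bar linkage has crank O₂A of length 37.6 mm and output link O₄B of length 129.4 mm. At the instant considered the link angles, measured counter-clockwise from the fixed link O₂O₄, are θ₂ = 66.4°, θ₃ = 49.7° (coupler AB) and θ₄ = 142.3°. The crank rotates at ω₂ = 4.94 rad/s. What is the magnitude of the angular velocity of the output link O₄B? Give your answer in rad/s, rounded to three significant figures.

ω₂ = 4.94 rad/s
Differentiating the loop-closure r₂e^{iθ₂}+r₃e^{iθ₃}=r₁+r₄e^{iθ₄} gives r₂ω₂e^{iθ₂}+r₃ω₃e^{iθ₃}=r₄ω₄e^{iθ₄}.
Eliminating the other unknown: ω₄ = r₂ω₂ sin(θ₂−θ₃) / [r₄ sin(θ₄−θ₃)].
Numerator sine = +0.28736; denominator sine = +0.99897.
Result = 0.0376·4.94·(+0.28736) / (0.1294·(+0.99897)) = +0.41291 rad/s; magnitude 0.41291 rad/s.

0.413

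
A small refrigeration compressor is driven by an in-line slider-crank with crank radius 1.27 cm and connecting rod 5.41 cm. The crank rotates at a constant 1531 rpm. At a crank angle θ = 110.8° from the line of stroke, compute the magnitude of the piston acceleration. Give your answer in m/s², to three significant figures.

174

ω = 2π·1531/60 = 160.3 rad/s
x(θ) = r cosθ + √(L² − r² sin²θ); with ω constant, a = ω²·d²x/dθ².
d²x/dθ² = −r cosθ − r²(cos2θ)/√u − r⁴ sin²2θ/(4u^{3/2}),  u = L² − r² sin²θ = 0.00278586 m².
Substituting r = 0.0127 m, L = 0.0541 m, θ = 110.8°: d²x/dθ² = +0.0067755 m.
a = ω²·d²x/dθ² = (160.3)²·(+0.0067755) = +174.16 m/s²;  |a| = 174.16 m/s².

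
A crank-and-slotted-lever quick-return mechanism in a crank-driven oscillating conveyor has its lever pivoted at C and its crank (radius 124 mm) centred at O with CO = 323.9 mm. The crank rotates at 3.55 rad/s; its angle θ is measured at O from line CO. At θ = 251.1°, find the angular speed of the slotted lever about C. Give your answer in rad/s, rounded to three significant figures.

0.0891

ω = 3.55 rad/s
Crank pin A relative to C: A = (d + r cosθ, r sinθ); lever angle φ = atan2(r sinθ, d + r cosθ).
Differentiating tanφ: φ̇ = rω(d cosθ + r)/(d² + r² + 2dr cosθ).
d² + r² + 2dr cosθ = |CA|² = 0.0942678 m²;  d cosθ + r = +0.019083 m.
|ω_lever| = |0.124·3.55·+0.019083| / 0.0942678 = 0.089112 rad/s.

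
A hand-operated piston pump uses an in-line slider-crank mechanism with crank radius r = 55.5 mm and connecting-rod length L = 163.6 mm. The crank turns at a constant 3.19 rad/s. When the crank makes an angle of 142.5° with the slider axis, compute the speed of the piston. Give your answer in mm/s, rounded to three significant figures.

78.1

ω = 3.19 rad/s
For an in-line slider-crank, x = r cosθ + √(L² − r² sin²θ), so v = −rω sinθ·[1 + r cosθ/√(L² − r² sin²θ)].
With r = 0.0555 m, L = 0.1636 m, θ = 142.5°: √(L² − r² sin²θ) = 0.16007 m.
v = −0.0555·3.19·0.60876·[1 + 0.0555·-0.79335/0.16007] = -0.078132 m/s.
|v| = 0.078132 m/s = 78.132 mm/s.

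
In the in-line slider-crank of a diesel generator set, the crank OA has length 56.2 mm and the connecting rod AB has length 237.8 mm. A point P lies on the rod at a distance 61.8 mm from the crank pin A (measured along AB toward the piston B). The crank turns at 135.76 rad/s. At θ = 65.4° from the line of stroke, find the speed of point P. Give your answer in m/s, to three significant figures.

7.50

ω = 135.8 rad/s.  Crank-pin speed |V_A| = rω = 7.6297 m/s, perpendicular to OA.
Rod angle: sinφ = −(r/L) sinθ ⇒ φ = -12.409°; ω_rod = −rω cosθ/√(L²−r²sin²θ) = -13.676 rad/s.
V_P = V_A + ω_rod × AP, with AP = 0.0618 m along the rod.
Components: V_Px = −rω sinθ − a·ω_rod·sinφ = -7.1188 m/s;  V_Py = rω cosθ + a·ω_rod·cosφ = +2.3507 m/s.
|V_P| = √(V_Px² + V_Py²) = 7.4969 m/s.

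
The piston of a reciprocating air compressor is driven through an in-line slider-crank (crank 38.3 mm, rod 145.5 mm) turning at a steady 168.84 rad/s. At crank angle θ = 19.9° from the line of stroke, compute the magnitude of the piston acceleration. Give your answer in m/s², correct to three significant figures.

1250

ω = 168.8 rad/s
x(θ) = r cosθ + √(L² − r² sin²θ); with ω constant, a = ω²·d²x/dθ².
d²x/dθ² = −r cosθ − r²(cos2θ)/√u − r⁴ sin²2θ/(4u^{3/2}),  u = L² − r² sin²θ = 0.0210003 m².
Substituting r = 0.0383 m, L = 0.1455 m, θ = 19.9°: d²x/dθ² = -0.043862 m.
a = ω²·d²x/dθ² = (168.8)²·(-0.043862) = -1250.4 m/s²;  |a| = 1250.4 m/s².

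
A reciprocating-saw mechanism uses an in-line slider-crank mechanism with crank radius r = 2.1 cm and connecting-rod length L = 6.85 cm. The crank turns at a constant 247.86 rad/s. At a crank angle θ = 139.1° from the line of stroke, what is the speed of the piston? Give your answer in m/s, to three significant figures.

ω = 247.9 rad/s
For an in-line slider-crank, x = r cosθ + √(L² − r² sin²θ), so v = −rω sinθ·[1 + r cosθ/√(L² − r² sin²θ)].
With r = 0.021 m, L = 0.0685 m, θ = 139.1°: √(L² − r² sin²θ) = 0.067106 m.
v = −0.021·247.9·0.65474·[1 + 0.021·-0.75585/0.067106] = -2.6019 m/s.
|v| = 2.6019 m/s.

2.60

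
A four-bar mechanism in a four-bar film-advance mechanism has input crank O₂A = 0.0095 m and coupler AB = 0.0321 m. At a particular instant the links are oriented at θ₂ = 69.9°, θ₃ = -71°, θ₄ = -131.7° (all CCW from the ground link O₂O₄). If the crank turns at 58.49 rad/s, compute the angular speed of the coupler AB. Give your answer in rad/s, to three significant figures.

ω₂ = 58.49 rad/s
Differentiating the loop-closure r₂e^{iθ₂}+r₃e^{iθ₃}=r₁+r₄e^{iθ₄} gives r₂ω₂e^{iθ₂}+r₃ω₃e^{iθ₃}=r₄ω₄e^{iθ₄}.
Eliminating the other unknown: ω₃ = r₂ω₂ sin(θ₄−θ₂) / [r₃ sin(θ₃−θ₄)].
Numerator sine = +0.36812; denominator sine = +0.87207.
Result = 0.0095·58.49·(+0.36812) / (0.0321·(+0.87207)) = +7.3071 rad/s; magnitude 7.3071 rad/s.

7.31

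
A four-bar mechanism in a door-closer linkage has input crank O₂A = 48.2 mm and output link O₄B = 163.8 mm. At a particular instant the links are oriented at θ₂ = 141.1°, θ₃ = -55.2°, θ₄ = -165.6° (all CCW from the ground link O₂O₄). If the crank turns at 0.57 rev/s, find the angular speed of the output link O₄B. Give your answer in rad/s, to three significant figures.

ω₂ = 3.581 rad/s (from 0.57 rev/s).
Differentiating the loop-closure r₂e^{iθ₂}+r₃e^{iθ₃}=r₁+r₄e^{iθ₄} gives r₂ω₂e^{iθ₂}+r₃ω₃e^{iθ₃}=r₄ω₄e^{iθ₄}.
Eliminating the other unknown: ω₄ = r₂ω₂ sin(θ₂−θ₃) / [r₄ sin(θ₄−θ₃)].
Numerator sine = -0.28067; denominator sine = -0.93728.
Result = 0.0482·3.581·(-0.28067) / (0.1638·(-0.93728)) = +0.31558 rad/s; magnitude 0.31558 rad/s.

0.316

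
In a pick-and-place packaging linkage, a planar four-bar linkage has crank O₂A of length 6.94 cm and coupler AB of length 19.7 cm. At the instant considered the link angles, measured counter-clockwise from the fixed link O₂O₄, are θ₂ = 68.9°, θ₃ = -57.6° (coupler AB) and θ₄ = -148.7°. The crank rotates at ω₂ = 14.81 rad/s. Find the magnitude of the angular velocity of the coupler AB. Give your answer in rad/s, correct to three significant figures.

ω₂ = 14.81 rad/s
Differentiating the loop-closure r₂e^{iθ₂}+r₃e^{iθ₃}=r₁+r₄e^{iθ₄} gives r₂ω₂e^{iθ₂}+r₃ω₃e^{iθ₃}=r₄ω₄e^{iθ₄}.
Eliminating the other unknown: ω₃ = r₂ω₂ sin(θ₄−θ₂) / [r₃ sin(θ₃−θ₄)].
Numerator sine = +0.61015; denominator sine = +0.99982.
Result = 0.0694·14.81·(+0.61015) / (0.197·(+0.99982)) = +3.1839 rad/s; magnitude 3.1839 rad/s.

3.18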